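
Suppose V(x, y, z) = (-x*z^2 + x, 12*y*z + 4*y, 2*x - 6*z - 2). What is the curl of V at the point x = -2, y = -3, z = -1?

(36, -6, 0)

(∇×V)₁ = ∂V₃/∂y − ∂V₂/∂z = -12*y
(∇×V)₂ = ∂V₁/∂z − ∂V₃/∂x = -2*x*z - 2
(∇×V)₃ = ∂V₂/∂x − ∂V₁/∂y = 0
∇×V = (-12*y, -2*x*z - 2, 0)
At (-2, -3, -1): (36, -6, 0).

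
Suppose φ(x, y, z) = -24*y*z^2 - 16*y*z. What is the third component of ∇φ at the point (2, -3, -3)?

-384

(∇φ)_3 = ∂φ/∂z = -48*y*z - 16*y
At (2, -3, -3): -384.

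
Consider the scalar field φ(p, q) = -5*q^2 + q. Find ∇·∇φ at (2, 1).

-10

∂²φ/∂p² = 0
∂²φ/∂q² = -10
∇²φ = -10
At (2, 1): -10.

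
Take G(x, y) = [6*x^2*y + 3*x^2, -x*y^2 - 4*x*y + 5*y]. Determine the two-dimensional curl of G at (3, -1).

-51

∂G₂/∂x = -y^2 - 4*y
∂G₁/∂y = 6*x^2
Scalar curl = -6*x^2 - y^2 - 4*y
At (3, -1): -51.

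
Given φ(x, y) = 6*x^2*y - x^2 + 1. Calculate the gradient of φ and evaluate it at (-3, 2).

∂φ/∂x = 12*x*y - 2*x
∂φ/∂y = 6*x^2
∇φ = (12*x*y - 2*x, 6*x^2)
At (-3, 2): (-66, 54).

(-66, 54)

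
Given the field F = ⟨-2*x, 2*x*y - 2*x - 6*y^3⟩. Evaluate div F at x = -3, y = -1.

-26

∂F₁/∂x = -2
∂F₂/∂y = 2*x - 18*y^2
∇·F = 2*x - 18*y^2 - 2
At (-3, -1): -26.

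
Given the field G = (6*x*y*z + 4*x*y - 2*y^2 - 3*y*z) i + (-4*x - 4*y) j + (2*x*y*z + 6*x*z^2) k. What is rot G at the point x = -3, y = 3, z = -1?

(∇×G)₁ = ∂G₃/∂y − ∂G₂/∂z = 2*x*z
(∇×G)₂ = ∂G₁/∂z − ∂G₃/∂x = 6*x*y - 2*y*z - 3*y - 6*z^2
(∇×G)₃ = ∂G₂/∂x − ∂G₁/∂y = -6*x*z - 4*x + 4*y + 3*z - 4
∇×G = (2*x*z, 6*x*y - 2*y*z - 3*y - 6*z^2, -6*x*z - 4*x + 4*y + 3*z - 4)
At (-3, 3, -1): (6, -63, -1).

(6, -63, -1)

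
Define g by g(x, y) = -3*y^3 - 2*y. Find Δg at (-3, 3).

-54

∂²g/∂x² = 0
∂²g/∂y² = -18*y
∇²g = -18*y
At (-3, 3): -54.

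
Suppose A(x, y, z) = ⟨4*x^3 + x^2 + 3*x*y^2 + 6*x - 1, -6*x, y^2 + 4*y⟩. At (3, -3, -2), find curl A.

(∇×A)₁ = ∂A₃/∂y − ∂A₂/∂z = 2*y + 4
(∇×A)₂ = ∂A₁/∂z − ∂A₃/∂x = 0
(∇×A)₃ = ∂A₂/∂x − ∂A₁/∂y = -6*x*y - 6
∇×A = (2*y + 4, 0, -6*x*y - 6)
At (3, -3, -2): (-2, 0, 48).

(-2, 0, 48)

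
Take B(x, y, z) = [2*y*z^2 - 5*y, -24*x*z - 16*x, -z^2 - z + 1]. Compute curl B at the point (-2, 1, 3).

(∇×B)₁ = ∂B₃/∂y − ∂B₂/∂z = 24*x
(∇×B)₂ = ∂B₁/∂z − ∂B₃/∂x = 4*y*z
(∇×B)₃ = ∂B₂/∂x − ∂B₁/∂y = -2*z^2 - 24*z - 11
∇×B = (24*x, 4*y*z, -2*z^2 - 24*z - 11)
At (-2, 1, 3): (-48, 12, -101).

(-48, 12, -101)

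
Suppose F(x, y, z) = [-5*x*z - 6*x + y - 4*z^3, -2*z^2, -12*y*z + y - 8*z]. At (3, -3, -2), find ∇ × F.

(∇×F)₁ = ∂F₃/∂y − ∂F₂/∂z = -8*z + 1
(∇×F)₂ = ∂F₁/∂z − ∂F₃/∂x = -5*x - 12*z^2
(∇×F)₃ = ∂F₂/∂x − ∂F₁/∂y = -1
∇×F = (-8*z + 1, -5*x - 12*z^2, -1)
At (3, -3, -2): (17, -63, -1).

(17, -63, -1)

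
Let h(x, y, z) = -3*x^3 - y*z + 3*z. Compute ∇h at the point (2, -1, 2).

(-36, -2, 4)

∂h/∂x = -9*x^2
∂h/∂y = -z
∂h/∂z = -y + 3
∇h = (-9*x^2, -z, -y + 3)
At (2, -1, 2): (-36, -2, 4).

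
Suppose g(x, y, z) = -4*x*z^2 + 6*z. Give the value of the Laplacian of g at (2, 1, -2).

∂²g/∂x² = 0
∂²g/∂y² = 0
∂²g/∂z² = -8*x
∇²g = -8*x
At (2, 1, -2): -16.

-16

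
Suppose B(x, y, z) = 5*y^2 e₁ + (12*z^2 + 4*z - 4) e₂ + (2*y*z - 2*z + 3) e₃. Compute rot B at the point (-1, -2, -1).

(18, 0, 20)

(∇×B)₁ = ∂B₃/∂y − ∂B₂/∂z = -22*z - 4
(∇×B)₂ = ∂B₁/∂z − ∂B₃/∂x = 0
(∇×B)₃ = ∂B₂/∂x − ∂B₁/∂y = -10*y
∇×B = (-22*z - 4, 0, -10*y)
At (-1, -2, -1): (18, 0, 20).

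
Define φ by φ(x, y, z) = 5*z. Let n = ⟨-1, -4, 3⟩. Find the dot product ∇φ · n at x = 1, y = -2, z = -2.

∂φ/∂x = 0
∂φ/∂y = 0
∂φ/∂z = 5
∇φ at (1, -2, -2) = (0, 0, 5)
∇φ · n = (0)(-1) + (0)(-4) + (5)(3) = 15

15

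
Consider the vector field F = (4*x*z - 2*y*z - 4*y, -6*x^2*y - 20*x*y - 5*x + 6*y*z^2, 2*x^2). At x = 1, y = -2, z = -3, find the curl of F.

(∇×F)₁ = ∂F₃/∂y − ∂F₂/∂z = -12*y*z
(∇×F)₂ = ∂F₁/∂z − ∂F₃/∂x = -2*y
(∇×F)₃ = ∂F₂/∂x − ∂F₁/∂y = -12*x*y - 20*y + 2*z - 1
∇×F = (-12*y*z, -2*y, -12*x*y - 20*y + 2*z - 1)
At (1, -2, -3): (-72, 4, 57).

(-72, 4, 57)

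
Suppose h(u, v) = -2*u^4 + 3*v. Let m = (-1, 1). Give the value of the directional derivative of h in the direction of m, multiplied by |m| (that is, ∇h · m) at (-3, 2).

-213

∂h/∂u = -8*u^3
∂h/∂v = 3
∇h at (-3, 2) = (216, 3)
∇h · m = (216)(-1) + (3)(1) = -213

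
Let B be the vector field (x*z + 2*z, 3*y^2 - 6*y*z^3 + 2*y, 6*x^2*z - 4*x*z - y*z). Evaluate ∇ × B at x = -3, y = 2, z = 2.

(∇×B)₁ = ∂B₃/∂y − ∂B₂/∂z = 18*y*z^2 - z
(∇×B)₂ = ∂B₁/∂z − ∂B₃/∂x = -12*x*z + x + 4*z + 2
(∇×B)₃ = ∂B₂/∂x − ∂B₁/∂y = 0
∇×B = (18*y*z^2 - z, -12*x*z + x + 4*z + 2, 0)
At (-3, 2, 2): (142, 79, 0).

(142, 79, 0)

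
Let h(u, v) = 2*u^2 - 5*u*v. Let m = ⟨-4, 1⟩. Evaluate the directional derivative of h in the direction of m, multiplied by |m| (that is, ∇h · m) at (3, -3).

∂h/∂u = 4*u - 5*v
∂h/∂v = -5*u
∇h at (3, -3) = (27, -15)
∇h · m = (27)(-4) + (-15)(1) = -123

-123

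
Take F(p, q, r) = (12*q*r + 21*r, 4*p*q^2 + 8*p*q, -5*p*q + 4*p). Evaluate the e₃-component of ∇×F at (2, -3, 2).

-12

(∇×F)_3 = ∂F₂/∂p − ∂F₁/∂q
= 4*q^2 + 8*q − (12*r)
= 4*q^2 + 8*q - 12*r
At (2, -3, 2): -12.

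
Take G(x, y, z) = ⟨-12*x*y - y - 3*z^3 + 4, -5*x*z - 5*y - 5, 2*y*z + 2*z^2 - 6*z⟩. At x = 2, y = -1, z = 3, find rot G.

(16, -81, 10)

(∇×G)₁ = ∂G₃/∂y − ∂G₂/∂z = 5*x + 2*z
(∇×G)₂ = ∂G₁/∂z − ∂G₃/∂x = -9*z^2
(∇×G)₃ = ∂G₂/∂x − ∂G₁/∂y = 12*x - 5*z + 1
∇×G = (5*x + 2*z, -9*z^2, 12*x - 5*z + 1)
At (2, -1, 3): (16, -81, 10).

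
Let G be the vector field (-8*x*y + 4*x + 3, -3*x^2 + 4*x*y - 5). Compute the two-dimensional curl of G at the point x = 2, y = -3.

-8

∂G₂/∂x = -6*x + 4*y
∂G₁/∂y = -8*x
Scalar curl = 2*x + 4*y
At (2, -3): -8.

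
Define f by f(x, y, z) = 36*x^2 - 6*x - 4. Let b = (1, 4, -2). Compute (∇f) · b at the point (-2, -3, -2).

-150

∂f/∂x = 72*x - 6
∂f/∂y = 0
∂f/∂z = 0
∇f at (-2, -3, -2) = (-150, 0, 0)
∇f · b = (-150)(1) + (0)(4) + (0)(-2) = -150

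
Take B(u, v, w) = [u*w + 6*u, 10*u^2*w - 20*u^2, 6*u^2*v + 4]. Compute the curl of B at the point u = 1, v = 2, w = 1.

(-4, -23, -20)

(∇×B)₁ = ∂B₃/∂v − ∂B₂/∂w = -4*u^2
(∇×B)₂ = ∂B₁/∂w − ∂B₃/∂u = -12*u*v + u
(∇×B)₃ = ∂B₂/∂u − ∂B₁/∂v = 20*u*w - 40*u
∇×B = (-4*u^2, -12*u*v + u, 20*u*w - 40*u)
At (1, 2, 1): (-4, -23, -20).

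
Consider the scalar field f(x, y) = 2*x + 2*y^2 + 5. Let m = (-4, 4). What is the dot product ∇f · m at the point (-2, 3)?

40

∂f/∂x = 2
∂f/∂y = 4*y
∇f at (-2, 3) = (2, 12)
∇f · m = (2)(-4) + (12)(4) = 40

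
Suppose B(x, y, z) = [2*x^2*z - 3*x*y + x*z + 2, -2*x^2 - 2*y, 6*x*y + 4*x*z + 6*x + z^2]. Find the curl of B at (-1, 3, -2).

(∇×B)₁ = ∂B₃/∂y − ∂B₂/∂z = 6*x
(∇×B)₂ = ∂B₁/∂z − ∂B₃/∂x = 2*x^2 + x - 6*y - 4*z - 6
(∇×B)₃ = ∂B₂/∂x − ∂B₁/∂y = -x
∇×B = (6*x, 2*x^2 + x - 6*y - 4*z - 6, -x)
At (-1, 3, -2): (-6, -15, 1).

(-6, -15, 1)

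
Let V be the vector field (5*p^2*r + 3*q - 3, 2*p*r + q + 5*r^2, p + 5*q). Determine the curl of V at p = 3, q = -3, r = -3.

(29, 44, -9)

(∇×V)₁ = ∂V₃/∂q − ∂V₂/∂r = -2*p - 10*r + 5
(∇×V)₂ = ∂V₁/∂r − ∂V₃/∂p = 5*p^2 - 1
(∇×V)₃ = ∂V₂/∂p − ∂V₁/∂q = 2*r - 3
∇×V = (-2*p - 10*r + 5, 5*p^2 - 1, 2*r - 3)
At (3, -3, -3): (29, 44, -9).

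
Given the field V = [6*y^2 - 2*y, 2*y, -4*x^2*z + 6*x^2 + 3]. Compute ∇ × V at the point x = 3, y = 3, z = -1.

(∇×V)₁ = ∂V₃/∂y − ∂V₂/∂z = 0
(∇×V)₂ = ∂V₁/∂z − ∂V₃/∂x = 8*x*z - 12*x
(∇×V)₃ = ∂V₂/∂x − ∂V₁/∂y = -12*y + 2
∇×V = (0, 8*x*z - 12*x, -12*y + 2)
At (3, 3, -1): (0, -60, -34).

(0, -60, -34)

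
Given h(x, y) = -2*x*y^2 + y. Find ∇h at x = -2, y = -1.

(-2, -7)

∂h/∂x = -2*y^2
∂h/∂y = -4*x*y + 1
∇h = (-2*y^2, -4*x*y + 1)
At (-2, -1): (-2, -7).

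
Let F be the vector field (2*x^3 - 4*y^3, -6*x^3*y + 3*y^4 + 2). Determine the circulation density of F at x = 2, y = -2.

∂F₂/∂x = -18*x^2*y
∂F₁/∂y = -12*y^2
Scalar curl = -18*x^2*y + 12*y^2
At (2, -2): 192.

192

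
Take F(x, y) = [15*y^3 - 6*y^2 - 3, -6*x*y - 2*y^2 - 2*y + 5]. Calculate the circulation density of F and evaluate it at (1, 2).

-168

∂F₂/∂x = -6*y
∂F₁/∂y = 45*y^2 - 12*y
Scalar curl = -45*y^2 + 6*y
At (1, 2): -168.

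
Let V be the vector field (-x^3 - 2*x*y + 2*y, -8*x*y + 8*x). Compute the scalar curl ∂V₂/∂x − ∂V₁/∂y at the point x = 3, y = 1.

4

∂V₂/∂x = -8*y + 8
∂V₁/∂y = -2*x + 2
Scalar curl = 2*x - 8*y + 6
At (3, 1): 4.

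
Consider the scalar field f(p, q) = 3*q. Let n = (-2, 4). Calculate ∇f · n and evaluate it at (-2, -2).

∂f/∂p = 0
∂f/∂q = 3
∇f at (-2, -2) = (0, 3)
∇f · n = (0)(-2) + (3)(4) = 12

12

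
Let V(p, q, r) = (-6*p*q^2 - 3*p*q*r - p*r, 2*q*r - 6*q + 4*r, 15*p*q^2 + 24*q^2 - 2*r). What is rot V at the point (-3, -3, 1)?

(∇×V)₁ = ∂V₃/∂q − ∂V₂/∂r = 30*p*q + 46*q - 4
(∇×V)₂ = ∂V₁/∂r − ∂V₃/∂p = -3*p*q - p - 15*q^2
(∇×V)₃ = ∂V₂/∂p − ∂V₁/∂q = 12*p*q + 3*p*r
∇×V = (30*p*q + 46*q - 4, -3*p*q - p - 15*q^2, 12*p*q + 3*p*r)
At (-3, -3, 1): (128, -159, 99).

(128, -159, 99)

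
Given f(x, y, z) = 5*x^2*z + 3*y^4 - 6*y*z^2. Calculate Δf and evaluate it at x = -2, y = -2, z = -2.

148

∂²f/∂x² = 10*z
∂²f/∂y² = 36*y^2
∂²f/∂z² = -12*y
∇²f = 36*y^2 - 12*y + 10*z
At (-2, -2, -2): 148.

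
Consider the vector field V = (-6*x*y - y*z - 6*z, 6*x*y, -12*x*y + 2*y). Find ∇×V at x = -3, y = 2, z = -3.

(∇×V)₁ = ∂V₃/∂y − ∂V₂/∂z = -12*x + 2
(∇×V)₂ = ∂V₁/∂z − ∂V₃/∂x = 11*y - 6
(∇×V)₃ = ∂V₂/∂x − ∂V₁/∂y = 6*x + 6*y + z
∇×V = (-12*x + 2, 11*y - 6, 6*x + 6*y + z)
At (-3, 2, -3): (38, 16, -9).

(38, 16, -9)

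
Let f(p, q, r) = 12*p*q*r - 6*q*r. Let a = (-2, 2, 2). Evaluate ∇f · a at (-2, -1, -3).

∂f/∂p = 12*q*r
∂f/∂q = 12*p*r - 6*r
∂f/∂r = 12*p*q - 6*q
∇f at (-2, -1, -3) = (36, 90, 30)
∇f · a = (36)(-2) + (90)(2) + (30)(2) = 168

168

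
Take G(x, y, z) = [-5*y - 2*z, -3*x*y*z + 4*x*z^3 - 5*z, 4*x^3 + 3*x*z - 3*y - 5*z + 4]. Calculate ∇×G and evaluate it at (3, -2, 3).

(-340, -119, 131)

(∇×G)₁ = ∂G₃/∂y − ∂G₂/∂z = 3*x*y - 12*x*z^2 + 2
(∇×G)₂ = ∂G₁/∂z − ∂G₃/∂x = -12*x^2 - 3*z - 2
(∇×G)₃ = ∂G₂/∂x − ∂G₁/∂y = -3*y*z + 4*z^3 + 5
∇×G = (3*x*y - 12*x*z^2 + 2, -12*x^2 - 3*z - 2, -3*y*z + 4*z^3 + 5)
At (3, -2, 3): (-340, -119, 131).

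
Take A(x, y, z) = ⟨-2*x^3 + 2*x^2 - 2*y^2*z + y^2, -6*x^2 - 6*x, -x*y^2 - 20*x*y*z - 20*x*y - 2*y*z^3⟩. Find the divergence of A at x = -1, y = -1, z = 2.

∂A₁/∂x = -6*x^2 + 4*x
∂A₂/∂y = 0
∂A₃/∂z = -20*x*y - 6*y*z^2
∇·A = -6*x^2 - 20*x*y + 4*x - 6*y*z^2
At (-1, -1, 2): -6.

-6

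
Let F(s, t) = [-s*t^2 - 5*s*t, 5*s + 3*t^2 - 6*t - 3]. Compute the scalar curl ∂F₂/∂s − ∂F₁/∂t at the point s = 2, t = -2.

7

∂F₂/∂s = 5
∂F₁/∂t = -2*s*t - 5*s
Scalar curl = 2*s*t + 5*s + 5
At (2, -2): 7.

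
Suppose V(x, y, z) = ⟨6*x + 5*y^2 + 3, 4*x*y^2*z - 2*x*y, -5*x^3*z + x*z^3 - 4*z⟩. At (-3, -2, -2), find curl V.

(48, -262, -8)

(∇×V)₁ = ∂V₃/∂y − ∂V₂/∂z = -4*x*y^2
(∇×V)₂ = ∂V₁/∂z − ∂V₃/∂x = 15*x^2*z - z^3
(∇×V)₃ = ∂V₂/∂x − ∂V₁/∂y = 4*y^2*z - 12*y
∇×V = (-4*x*y^2, 15*x^2*z - z^3, 4*y^2*z - 12*y)
At (-3, -2, -2): (48, -262, -8).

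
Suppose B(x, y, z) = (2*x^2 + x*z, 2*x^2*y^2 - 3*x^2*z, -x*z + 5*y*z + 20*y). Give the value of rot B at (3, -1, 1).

(∇×B)₁ = ∂B₃/∂y − ∂B₂/∂z = 3*x^2 + 5*z + 20
(∇×B)₂ = ∂B₁/∂z − ∂B₃/∂x = x + z
(∇×B)₃ = ∂B₂/∂x − ∂B₁/∂y = 4*x*y^2 - 6*x*z
∇×B = (3*x^2 + 5*z + 20, x + z, 4*x*y^2 - 6*x*z)
At (3, -1, 1): (52, 4, -6).

(52, 4, -6)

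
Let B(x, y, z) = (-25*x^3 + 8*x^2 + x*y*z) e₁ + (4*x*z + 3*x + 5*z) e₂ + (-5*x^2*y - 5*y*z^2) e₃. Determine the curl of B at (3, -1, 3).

(-107, -33, 6)

(∇×B)₁ = ∂B₃/∂y − ∂B₂/∂z = -5*x^2 - 4*x - 5*z^2 - 5
(∇×B)₂ = ∂B₁/∂z − ∂B₃/∂x = 11*x*y
(∇×B)₃ = ∂B₂/∂x − ∂B₁/∂y = -x*z + 4*z + 3
∇×B = (-5*x^2 - 4*x - 5*z^2 - 5, 11*x*y, -x*z + 4*z + 3)
At (3, -1, 3): (-107, -33, 6).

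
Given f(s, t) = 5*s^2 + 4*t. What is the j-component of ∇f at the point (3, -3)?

4

(∇f)_2 = ∂f/∂t = 4
At (3, -3): 4.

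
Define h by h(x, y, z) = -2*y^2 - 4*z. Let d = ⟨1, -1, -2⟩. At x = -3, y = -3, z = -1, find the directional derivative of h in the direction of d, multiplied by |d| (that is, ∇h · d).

-4

∂h/∂x = 0
∂h/∂y = -4*y
∂h/∂z = -4
∇h at (-3, -3, -1) = (0, 12, -4)
∇h · d = (0)(1) + (12)(-1) + (-4)(-2) = -4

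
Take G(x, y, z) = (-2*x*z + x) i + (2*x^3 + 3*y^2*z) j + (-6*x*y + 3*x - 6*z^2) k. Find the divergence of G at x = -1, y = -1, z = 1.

-19

∂G₁/∂x = -2*z + 1
∂G₂/∂y = 6*y*z
∂G₃/∂z = -12*z
∇·G = 6*y*z - 14*z + 1
At (-1, -1, 1): -19.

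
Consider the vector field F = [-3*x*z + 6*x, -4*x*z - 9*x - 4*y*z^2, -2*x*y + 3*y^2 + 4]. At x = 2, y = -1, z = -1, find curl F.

(∇×F)₁ = ∂F₃/∂y − ∂F₂/∂z = 2*x + 8*y*z + 6*y
(∇×F)₂ = ∂F₁/∂z − ∂F₃/∂x = -3*x + 2*y
(∇×F)₃ = ∂F₂/∂x − ∂F₁/∂y = -4*z - 9
∇×F = (2*x + 8*y*z + 6*y, -3*x + 2*y, -4*z - 9)
At (2, -1, -1): (6, -8, -5).

(6, -8, -5)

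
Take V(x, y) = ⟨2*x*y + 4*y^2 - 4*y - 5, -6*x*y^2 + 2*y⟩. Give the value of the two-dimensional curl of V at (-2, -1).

∂V₂/∂x = -6*y^2
∂V₁/∂y = 2*x + 8*y - 4
Scalar curl = -2*x - 6*y^2 - 8*y + 4
At (-2, -1): 10.

10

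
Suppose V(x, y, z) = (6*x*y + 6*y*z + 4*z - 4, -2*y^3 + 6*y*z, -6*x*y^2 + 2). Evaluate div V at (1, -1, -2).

∂V₁/∂x = 6*y
∂V₂/∂y = -6*y^2 + 6*z
∂V₃/∂z = 0
∇·V = -6*y^2 + 6*y + 6*z
At (1, -1, -2): -24.

-24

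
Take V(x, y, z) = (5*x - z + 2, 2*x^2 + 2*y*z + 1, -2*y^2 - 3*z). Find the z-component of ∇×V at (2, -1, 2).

(∇×V)_3 = ∂V₂/∂x − ∂V₁/∂y
= 4*x − (0)
= 4*x
At (2, -1, 2): 8.

8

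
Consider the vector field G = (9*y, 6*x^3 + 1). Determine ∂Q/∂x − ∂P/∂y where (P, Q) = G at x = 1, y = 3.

∂G₂/∂x = 18*x^2
∂G₁/∂y = 9
Scalar curl = 18*x^2 - 9
At (1, 3): 9.

9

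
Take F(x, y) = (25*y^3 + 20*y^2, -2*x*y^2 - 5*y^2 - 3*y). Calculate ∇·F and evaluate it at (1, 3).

-45

∂F₁/∂x = 0
∂F₂/∂y = -4*x*y - 10*y - 3
∇·F = -4*x*y - 10*y - 3
At (1, 3): -45.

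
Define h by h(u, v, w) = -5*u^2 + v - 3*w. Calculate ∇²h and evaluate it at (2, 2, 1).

-10

∂²h/∂u² = -10
∂²h/∂v² = 0
∂²h/∂w² = 0
∇²h = -10
At (2, 2, 1): -10.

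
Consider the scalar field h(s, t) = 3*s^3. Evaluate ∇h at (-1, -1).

(9, 0)

∂h/∂s = 9*s^2
∂h/∂t = 0
∇h = (9*s^2, 0)
At (-1, -1): (9, 0).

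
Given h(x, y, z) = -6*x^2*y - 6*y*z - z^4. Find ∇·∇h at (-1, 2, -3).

∂²h/∂x² = -12*y
∂²h/∂y² = 0
∂²h/∂z² = -12*z^2
∇²h = -12*y - 12*z^2
At (-1, 2, -3): -132.

-132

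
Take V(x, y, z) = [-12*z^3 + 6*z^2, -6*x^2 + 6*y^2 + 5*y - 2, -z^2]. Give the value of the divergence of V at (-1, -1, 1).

∂V₁/∂x = 0
∂V₂/∂y = 12*y + 5
∂V₃/∂z = -2*z
∇·V = 12*y - 2*z + 5
At (-1, -1, 1): -9.

-9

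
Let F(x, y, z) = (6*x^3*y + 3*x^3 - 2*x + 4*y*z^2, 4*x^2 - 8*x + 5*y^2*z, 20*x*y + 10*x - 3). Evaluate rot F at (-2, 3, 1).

(∇×F)₁ = ∂F₃/∂y − ∂F₂/∂z = 20*x - 5*y^2
(∇×F)₂ = ∂F₁/∂z − ∂F₃/∂x = 8*y*z - 20*y - 10
(∇×F)₃ = ∂F₂/∂x − ∂F₁/∂y = -6*x^3 + 8*x - 4*z^2 - 8
∇×F = (20*x - 5*y^2, 8*y*z - 20*y - 10, -6*x^3 + 8*x - 4*z^2 - 8)
At (-2, 3, 1): (-85, -46, 20).

(-85, -46, 20)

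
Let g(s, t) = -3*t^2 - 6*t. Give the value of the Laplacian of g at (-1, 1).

∂²g/∂s² = 0
∂²g/∂t² = -6
∇²g = -6
At (-1, 1): -6.

-6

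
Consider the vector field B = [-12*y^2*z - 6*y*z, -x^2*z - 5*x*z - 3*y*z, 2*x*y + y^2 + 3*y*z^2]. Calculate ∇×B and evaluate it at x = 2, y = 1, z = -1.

(26, -20, -21)

(∇×B)₁ = ∂B₃/∂y − ∂B₂/∂z = x^2 + 7*x + 5*y + 3*z^2
(∇×B)₂ = ∂B₁/∂z − ∂B₃/∂x = -12*y^2 - 8*y
(∇×B)₃ = ∂B₂/∂x − ∂B₁/∂y = -2*x*z + 24*y*z + z
∇×B = (x^2 + 7*x + 5*y + 3*z^2, -12*y^2 - 8*y, -2*x*z + 24*y*z + z)
At (2, 1, -1): (26, -20, -21).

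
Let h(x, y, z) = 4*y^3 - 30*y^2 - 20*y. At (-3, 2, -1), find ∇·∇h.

-12

∂²h/∂x² = 0
∂²h/∂y² = 12*(2*y - 5)
∂²h/∂z² = 0
∇²h = 24*y - 60
At (-3, 2, -1): -12.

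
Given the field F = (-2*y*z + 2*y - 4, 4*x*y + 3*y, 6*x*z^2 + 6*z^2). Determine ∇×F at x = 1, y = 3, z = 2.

(0, -30, 14)

(∇×F)₁ = ∂F₃/∂y − ∂F₂/∂z = 0
(∇×F)₂ = ∂F₁/∂z − ∂F₃/∂x = -2*y - 6*z^2
(∇×F)₃ = ∂F₂/∂x − ∂F₁/∂y = 4*y + 2*z - 2
∇×F = (0, -2*y - 6*z^2, 4*y + 2*z - 2)
At (1, 3, 2): (0, -30, 14).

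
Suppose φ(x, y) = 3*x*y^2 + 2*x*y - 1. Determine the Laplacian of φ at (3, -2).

18

∂²φ/∂x² = 0
∂²φ/∂y² = 6*x
∇²φ = 6*x
At (3, -2): 18.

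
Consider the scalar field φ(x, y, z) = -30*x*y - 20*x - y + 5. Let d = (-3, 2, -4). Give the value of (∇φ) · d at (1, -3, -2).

-272

∂φ/∂x = -30*y - 20
∂φ/∂y = -30*x - 1
∂φ/∂z = 0
∇φ at (1, -3, -2) = (70, -31, 0)
∇φ · d = (70)(-3) + (-31)(2) + (0)(-4) = -272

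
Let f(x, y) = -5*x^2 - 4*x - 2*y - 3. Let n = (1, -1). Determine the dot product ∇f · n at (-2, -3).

18

∂f/∂x = -10*x - 4
∂f/∂y = -2
∇f at (-2, -3) = (16, -2)
∇f · n = (16)(1) + (-2)(-1) = 18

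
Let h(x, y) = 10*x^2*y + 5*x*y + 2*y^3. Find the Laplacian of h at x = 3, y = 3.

∂²h/∂x² = 20*y
∂²h/∂y² = 12*y
∇²h = 32*y
At (3, 3): 96.

96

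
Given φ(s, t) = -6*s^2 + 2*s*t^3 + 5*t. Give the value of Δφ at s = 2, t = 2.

∂²φ/∂s² = -12
∂²φ/∂t² = 12*s*t
∇²φ = 12*s*t - 12
At (2, 2): 36.

36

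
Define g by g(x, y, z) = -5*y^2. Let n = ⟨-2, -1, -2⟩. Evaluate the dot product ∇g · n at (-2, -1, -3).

∂g/∂x = 0
∂g/∂y = -10*y
∂g/∂z = 0
∇g at (-2, -1, -3) = (0, 10, 0)
∇g · n = (0)(-2) + (10)(-1) + (0)(-2) = -10

-10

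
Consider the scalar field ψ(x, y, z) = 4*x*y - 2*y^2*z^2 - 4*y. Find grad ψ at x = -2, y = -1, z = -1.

∂ψ/∂x = 4*y
∂ψ/∂y = 4*x - 4*y*z^2 - 4
∂ψ/∂z = -4*y^2*z
∇ψ = (4*y, 4*x - 4*y*z^2 - 4, -4*y^2*z)
At (-2, -1, -1): (-4, -8, 4).

(-4, -8, 4)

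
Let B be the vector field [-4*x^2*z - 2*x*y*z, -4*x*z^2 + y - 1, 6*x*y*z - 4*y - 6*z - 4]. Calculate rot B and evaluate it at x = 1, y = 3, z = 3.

(∇×B)₁ = ∂B₃/∂y − ∂B₂/∂z = 14*x*z - 4
(∇×B)₂ = ∂B₁/∂z − ∂B₃/∂x = -4*x^2 - 2*x*y - 6*y*z
(∇×B)₃ = ∂B₂/∂x − ∂B₁/∂y = 2*x*z - 4*z^2
∇×B = (14*x*z - 4, -4*x^2 - 2*x*y - 6*y*z, 2*x*z - 4*z^2)
At (1, 3, 3): (38, -64, -30).

(38, -64, -30)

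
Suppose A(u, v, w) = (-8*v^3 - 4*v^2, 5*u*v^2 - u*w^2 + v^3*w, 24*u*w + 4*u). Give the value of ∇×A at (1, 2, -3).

(-14, 68, 123)

(∇×A)₁ = ∂A₃/∂v − ∂A₂/∂w = 2*u*w - v^3
(∇×A)₂ = ∂A₁/∂w − ∂A₃/∂u = -24*w - 4
(∇×A)₃ = ∂A₂/∂u − ∂A₁/∂v = 29*v^2 + 8*v - w^2
∇×A = (2*u*w - v^3, -24*w - 4, 29*v^2 + 8*v - w^2)
At (1, 2, -3): (-14, 68, 123).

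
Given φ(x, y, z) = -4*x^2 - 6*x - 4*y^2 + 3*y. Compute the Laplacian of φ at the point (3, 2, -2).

∂²φ/∂x² = -8
∂²φ/∂y² = -8
∂²φ/∂z² = 0
∇²φ = -16
At (3, 2, -2): -16.

-16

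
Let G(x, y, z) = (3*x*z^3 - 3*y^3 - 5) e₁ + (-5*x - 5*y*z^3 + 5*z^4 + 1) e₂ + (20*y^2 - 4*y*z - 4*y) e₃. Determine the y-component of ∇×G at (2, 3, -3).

162

(∇×G)_2 = ∂G₁/∂z − ∂G₃/∂x
= 9*x*z^2 − (0)
= 9*x*z^2
At (2, 3, -3): 162.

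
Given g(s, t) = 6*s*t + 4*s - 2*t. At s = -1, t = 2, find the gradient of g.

(16, -8)

∂g/∂s = 6*t + 4
∂g/∂t = 6*s - 2
∇g = (6*t + 4, 6*s - 2)
At (-1, 2): (16, -8).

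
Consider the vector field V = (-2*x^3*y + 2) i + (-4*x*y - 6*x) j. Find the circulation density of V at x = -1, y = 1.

∂V₂/∂x = -4*y - 6
∂V₁/∂y = -2*x^3
Scalar curl = 2*x^3 - 4*y - 6
At (-1, 1): -12.

-12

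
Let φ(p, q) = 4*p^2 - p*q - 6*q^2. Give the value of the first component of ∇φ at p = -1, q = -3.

(∇φ)_1 = ∂φ/∂p = 8*p - q
At (-1, -3): -5.

-5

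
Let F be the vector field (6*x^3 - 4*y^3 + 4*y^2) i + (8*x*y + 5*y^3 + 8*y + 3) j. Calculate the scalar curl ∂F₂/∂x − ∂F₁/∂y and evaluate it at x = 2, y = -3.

∂F₂/∂x = 8*y
∂F₁/∂y = -12*y^2 + 8*y
Scalar curl = 12*y^2
At (2, -3): 108.

108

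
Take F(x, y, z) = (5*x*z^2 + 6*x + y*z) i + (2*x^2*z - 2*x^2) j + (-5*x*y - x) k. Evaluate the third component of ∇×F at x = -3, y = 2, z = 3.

-27

(∇×F)_3 = ∂F₂/∂x − ∂F₁/∂y
= 4*x*z - 4*x − (z)
= 4*x*z - 4*x - z
At (-3, 2, 3): -27.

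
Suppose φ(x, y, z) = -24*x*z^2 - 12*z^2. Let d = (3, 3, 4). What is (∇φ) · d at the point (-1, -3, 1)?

24

∂φ/∂x = -24*z^2
∂φ/∂y = 0
∂φ/∂z = -48*x*z - 24*z
∇φ at (-1, -3, 1) = (-24, 0, 24)
∇φ · d = (-24)(3) + (0)(3) + (24)(4) = 24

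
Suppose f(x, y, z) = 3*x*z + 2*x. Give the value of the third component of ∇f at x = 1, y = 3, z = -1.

3

(∇f)_3 = ∂f/∂z = 3*x
At (1, 3, -1): 3.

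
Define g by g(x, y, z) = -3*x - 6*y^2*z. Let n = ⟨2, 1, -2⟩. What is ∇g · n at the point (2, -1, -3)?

∂g/∂x = -3
∂g/∂y = -12*y*z
∂g/∂z = -6*y^2
∇g at (2, -1, -3) = (-3, -36, -6)
∇g · n = (-3)(2) + (-36)(1) + (-6)(-2) = -30

-30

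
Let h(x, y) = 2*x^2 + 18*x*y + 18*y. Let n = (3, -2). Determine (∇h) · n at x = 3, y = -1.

∂h/∂x = 4*x + 18*y
∂h/∂y = 18*x + 18
∇h at (3, -1) = (-6, 72)
∇h · n = (-6)(3) + (72)(-2) = -162

-162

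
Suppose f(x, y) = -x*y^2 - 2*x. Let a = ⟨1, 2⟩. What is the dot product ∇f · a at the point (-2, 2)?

10

∂f/∂x = -y^2 - 2
∂f/∂y = -2*x*y
∇f at (-2, 2) = (-6, 8)
∇f · a = (-6)(1) + (8)(2) = 10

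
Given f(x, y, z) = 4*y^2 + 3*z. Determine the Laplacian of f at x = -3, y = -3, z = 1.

8

∂²f/∂x² = 0
∂²f/∂y² = 8
∂²f/∂z² = 0
∇²f = 8
At (-3, -3, 1): 8.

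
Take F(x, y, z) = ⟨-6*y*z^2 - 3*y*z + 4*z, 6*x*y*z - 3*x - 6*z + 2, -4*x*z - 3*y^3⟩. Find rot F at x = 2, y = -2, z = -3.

(-6, -74, 78)

(∇×F)₁ = ∂F₃/∂y − ∂F₂/∂z = -6*x*y - 9*y^2 + 6
(∇×F)₂ = ∂F₁/∂z − ∂F₃/∂x = -12*y*z - 3*y + 4*z + 4
(∇×F)₃ = ∂F₂/∂x − ∂F₁/∂y = 6*y*z + 6*z^2 + 3*z - 3
∇×F = (-6*x*y - 9*y^2 + 6, -12*y*z - 3*y + 4*z + 4, 6*y*z + 6*z^2 + 3*z - 3)
At (2, -2, -3): (-6, -74, 78).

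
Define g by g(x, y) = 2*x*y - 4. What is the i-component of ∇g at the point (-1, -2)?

(∇g)_1 = ∂g/∂x = 2*y
At (-1, -2): -4.

-4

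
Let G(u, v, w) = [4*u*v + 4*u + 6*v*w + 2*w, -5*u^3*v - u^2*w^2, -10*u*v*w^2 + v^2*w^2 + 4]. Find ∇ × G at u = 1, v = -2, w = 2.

(∇×G)₁ = ∂G₃/∂v − ∂G₂/∂w = 2*u^2*w - 10*u*w^2 + 2*v*w^2
(∇×G)₂ = ∂G₁/∂w − ∂G₃/∂u = 10*v*w^2 + 6*v + 2
(∇×G)₃ = ∂G₂/∂u − ∂G₁/∂v = -15*u^2*v - 2*u*w^2 - 4*u - 6*w
∇×G = (2*u^2*w - 10*u*w^2 + 2*v*w^2, 10*v*w^2 + 6*v + 2, -15*u^2*v - 2*u*w^2 - 4*u - 6*w)
At (1, -2, 2): (-52, -90, 6).

(-52, -90, 6)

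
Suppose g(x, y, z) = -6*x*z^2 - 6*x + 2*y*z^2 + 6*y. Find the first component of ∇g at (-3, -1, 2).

-30

(∇g)_1 = ∂g/∂x = -6*z^2 - 6
At (-3, -1, 2): -30.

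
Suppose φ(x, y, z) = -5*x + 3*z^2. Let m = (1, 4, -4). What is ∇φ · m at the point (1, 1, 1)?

-29

∂φ/∂x = -5
∂φ/∂y = 0
∂φ/∂z = 6*z
∇φ at (1, 1, 1) = (-5, 0, 6)
∇φ · m = (-5)(1) + (0)(4) + (6)(-4) = -29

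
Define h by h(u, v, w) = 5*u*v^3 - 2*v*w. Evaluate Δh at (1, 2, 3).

60

∂²h/∂u² = 0
∂²h/∂v² = 30*u*v
∂²h/∂w² = 0
∇²h = 30*u*v
At (1, 2, 3): 60.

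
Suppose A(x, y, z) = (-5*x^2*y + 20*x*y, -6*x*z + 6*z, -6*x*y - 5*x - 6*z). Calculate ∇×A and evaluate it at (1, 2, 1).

(-6, 17, -21)

(∇×A)₁ = ∂A₃/∂y − ∂A₂/∂z = -6
(∇×A)₂ = ∂A₁/∂z − ∂A₃/∂x = 6*y + 5
(∇×A)₃ = ∂A₂/∂x − ∂A₁/∂y = 5*x^2 - 20*x - 6*z
∇×A = (-6, 6*y + 5, 5*x^2 - 20*x - 6*z)
At (1, 2, 1): (-6, 17, -21).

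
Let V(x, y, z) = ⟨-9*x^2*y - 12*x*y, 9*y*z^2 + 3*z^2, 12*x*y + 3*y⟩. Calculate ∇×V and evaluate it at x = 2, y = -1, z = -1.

(15, 12, 60)

(∇×V)₁ = ∂V₃/∂y − ∂V₂/∂z = 12*x - 18*y*z - 6*z + 3
(∇×V)₂ = ∂V₁/∂z − ∂V₃/∂x = -12*y
(∇×V)₃ = ∂V₂/∂x − ∂V₁/∂y = 9*x^2 + 12*x
∇×V = (12*x - 18*y*z - 6*z + 3, -12*y, 9*x^2 + 12*x)
At (2, -1, -1): (15, 12, 60).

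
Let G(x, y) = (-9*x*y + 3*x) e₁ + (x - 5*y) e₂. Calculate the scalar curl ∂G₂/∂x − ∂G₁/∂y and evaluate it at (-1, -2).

-8

∂G₂/∂x = 1
∂G₁/∂y = -9*x
Scalar curl = 9*x + 1
At (-1, -2): -8.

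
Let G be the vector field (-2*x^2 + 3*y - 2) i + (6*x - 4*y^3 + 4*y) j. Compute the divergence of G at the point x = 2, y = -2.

∂G₁/∂x = -4*x
∂G₂/∂y = -12*y^2 + 4
∇·G = -4*x - 12*y^2 + 4
At (2, -2): -52.

-52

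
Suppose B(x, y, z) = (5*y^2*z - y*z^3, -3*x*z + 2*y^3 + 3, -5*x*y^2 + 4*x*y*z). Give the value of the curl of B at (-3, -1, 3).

(-75, 49, 48)

(∇×B)₁ = ∂B₃/∂y − ∂B₂/∂z = -10*x*y + 4*x*z + 3*x
(∇×B)₂ = ∂B₁/∂z − ∂B₃/∂x = 10*y^2 - 3*y*z^2 - 4*y*z
(∇×B)₃ = ∂B₂/∂x − ∂B₁/∂y = -10*y*z + z^3 - 3*z
∇×B = (-10*x*y + 4*x*z + 3*x, 10*y^2 - 3*y*z^2 - 4*y*z, -10*y*z + z^3 - 3*z)
At (-3, -1, 3): (-75, 49, 48).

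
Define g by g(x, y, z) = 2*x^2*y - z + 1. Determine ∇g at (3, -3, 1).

∂g/∂x = 4*x*y
∂g/∂y = 2*x^2
∂g/∂z = -1
∇g = (4*x*y, 2*x^2, -1)
At (3, -3, 1): (-36, 18, -1).

(-36, 18, -1)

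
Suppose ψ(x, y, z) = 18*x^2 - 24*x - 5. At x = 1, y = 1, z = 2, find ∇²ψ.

36

∂²ψ/∂x² = 36
∂²ψ/∂y² = 0
∂²ψ/∂z² = 0
∇²ψ = 36
At (1, 1, 2): 36.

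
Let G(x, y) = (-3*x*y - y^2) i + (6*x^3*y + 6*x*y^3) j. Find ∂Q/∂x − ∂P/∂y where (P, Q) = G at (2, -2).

-190

∂G₂/∂x = 18*x^2*y + 6*y^3
∂G₁/∂y = -3*x - 2*y
Scalar curl = 18*x^2*y + 3*x + 6*y^3 + 2*y
At (2, -2): -190.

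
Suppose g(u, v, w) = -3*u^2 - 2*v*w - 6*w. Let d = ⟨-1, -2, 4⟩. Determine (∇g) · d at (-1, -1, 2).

∂g/∂u = -6*u
∂g/∂v = -2*w
∂g/∂w = -2*v - 6
∇g at (-1, -1, 2) = (6, -4, -4)
∇g · d = (6)(-1) + (-4)(-2) + (-4)(4) = -14

-14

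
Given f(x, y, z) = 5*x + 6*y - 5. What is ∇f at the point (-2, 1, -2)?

∂f/∂x = 5
∂f/∂y = 6
∂f/∂z = 0
∇f = (5, 6, 0)
At (-2, 1, -2): (5, 6, 0).

(5, 6, 0)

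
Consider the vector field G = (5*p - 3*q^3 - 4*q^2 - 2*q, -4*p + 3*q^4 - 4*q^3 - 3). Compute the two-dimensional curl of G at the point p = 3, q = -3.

55

∂G₂/∂p = -4
∂G₁/∂q = -9*q^2 - 8*q - 2
Scalar curl = 9*q^2 + 8*q - 2
At (3, -3): 55.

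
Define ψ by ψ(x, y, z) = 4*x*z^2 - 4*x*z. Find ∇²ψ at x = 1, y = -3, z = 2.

8

∂²ψ/∂x² = 0
∂²ψ/∂y² = 0
∂²ψ/∂z² = 8*x
∇²ψ = 8*x
At (1, -3, 2): 8.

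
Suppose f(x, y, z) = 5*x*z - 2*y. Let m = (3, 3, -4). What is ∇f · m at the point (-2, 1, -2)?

∂f/∂x = 5*z
∂f/∂y = -2
∂f/∂z = 5*x
∇f at (-2, 1, -2) = (-10, -2, -10)
∇f · m = (-10)(3) + (-2)(3) + (-10)(-4) = 4

4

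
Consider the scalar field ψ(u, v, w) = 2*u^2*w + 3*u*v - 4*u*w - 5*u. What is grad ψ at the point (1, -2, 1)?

∂ψ/∂u = 4*u*w + 3*v - 4*w - 5
∂ψ/∂v = 3*u
∂ψ/∂w = 2*u^2 - 4*u
∇ψ = (4*u*w + 3*v - 4*w - 5, 3*u, 2*u^2 - 4*u)
At (1, -2, 1): (-11, 3, -2).

(-11, 3, -2)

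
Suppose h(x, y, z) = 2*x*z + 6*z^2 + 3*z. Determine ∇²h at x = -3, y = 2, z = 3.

∂²h/∂x² = 0
∂²h/∂y² = 0
∂²h/∂z² = 12
∇²h = 12
At (-3, 2, 3): 12.

12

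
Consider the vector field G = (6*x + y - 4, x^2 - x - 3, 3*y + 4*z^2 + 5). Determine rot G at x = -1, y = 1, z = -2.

(∇×G)₁ = ∂G₃/∂y − ∂G₂/∂z = 3
(∇×G)₂ = ∂G₁/∂z − ∂G₃/∂x = 0
(∇×G)₃ = ∂G₂/∂x − ∂G₁/∂y = 2*x - 2
∇×G = (3, 0, 2*x - 2)
At (-1, 1, -2): (3, 0, -4).

(3, 0, -4)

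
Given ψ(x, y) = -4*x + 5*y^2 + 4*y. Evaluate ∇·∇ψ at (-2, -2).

∂²ψ/∂x² = 0
∂²ψ/∂y² = 10
∇²ψ = 10
At (-2, -2): 10.

10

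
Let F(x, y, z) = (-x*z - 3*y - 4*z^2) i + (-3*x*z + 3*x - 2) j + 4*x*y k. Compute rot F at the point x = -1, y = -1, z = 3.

(-7, -19, -3)

(∇×F)₁ = ∂F₃/∂y − ∂F₂/∂z = 7*x
(∇×F)₂ = ∂F₁/∂z − ∂F₃/∂x = -x - 4*y - 8*z
(∇×F)₃ = ∂F₂/∂x − ∂F₁/∂y = -3*z + 6
∇×F = (7*x, -x - 4*y - 8*z, -3*z + 6)
At (-1, -1, 3): (-7, -19, -3).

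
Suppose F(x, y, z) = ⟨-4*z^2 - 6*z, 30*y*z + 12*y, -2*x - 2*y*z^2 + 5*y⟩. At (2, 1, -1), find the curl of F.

(-27, 4, 0)

(∇×F)₁ = ∂F₃/∂y − ∂F₂/∂z = -30*y - 2*z^2 + 5
(∇×F)₂ = ∂F₁/∂z − ∂F₃/∂x = -8*z - 4
(∇×F)₃ = ∂F₂/∂x − ∂F₁/∂y = 0
∇×F = (-30*y - 2*z^2 + 5, -8*z - 4, 0)
At (2, 1, -1): (-27, 4, 0).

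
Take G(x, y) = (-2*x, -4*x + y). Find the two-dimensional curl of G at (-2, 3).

-4

∂G₂/∂x = -4
∂G₁/∂y = 0
Scalar curl = -4
At (-2, 3): -4.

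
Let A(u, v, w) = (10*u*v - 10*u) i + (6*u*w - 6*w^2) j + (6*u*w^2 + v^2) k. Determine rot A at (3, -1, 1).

(∇×A)₁ = ∂A₃/∂v − ∂A₂/∂w = -6*u + 2*v + 12*w
(∇×A)₂ = ∂A₁/∂w − ∂A₃/∂u = -6*w^2
(∇×A)₃ = ∂A₂/∂u − ∂A₁/∂v = -10*u + 6*w
∇×A = (-6*u + 2*v + 12*w, -6*w^2, -10*u + 6*w)
At (3, -1, 1): (-8, -6, -24).

(-8, -6, -24)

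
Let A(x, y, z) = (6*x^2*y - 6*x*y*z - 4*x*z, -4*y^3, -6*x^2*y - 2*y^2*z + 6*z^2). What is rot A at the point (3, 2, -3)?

(-30, 24, -108)

(∇×A)₁ = ∂A₃/∂y − ∂A₂/∂z = -6*x^2 - 4*y*z
(∇×A)₂ = ∂A₁/∂z − ∂A₃/∂x = 6*x*y - 4*x
(∇×A)₃ = ∂A₂/∂x − ∂A₁/∂y = -6*x^2 + 6*x*z
∇×A = (-6*x^2 - 4*y*z, 6*x*y - 4*x, -6*x^2 + 6*x*z)
At (3, 2, -3): (-30, 24, -108).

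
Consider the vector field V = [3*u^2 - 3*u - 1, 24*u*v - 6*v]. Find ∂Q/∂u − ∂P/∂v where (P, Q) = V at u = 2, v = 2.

∂V₂/∂u = 24*v
∂V₁/∂v = 0
Scalar curl = 24*v
At (2, 2): 48.

48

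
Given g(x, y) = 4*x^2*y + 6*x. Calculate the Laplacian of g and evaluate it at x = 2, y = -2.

-16

∂²g/∂x² = 8*y
∂²g/∂y² = 0
∇²g = 8*y
At (2, -2): -16.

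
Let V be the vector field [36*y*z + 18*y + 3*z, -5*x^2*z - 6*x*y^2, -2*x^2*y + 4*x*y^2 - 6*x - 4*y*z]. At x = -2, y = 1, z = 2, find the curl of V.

(-12, 33, -56)

(∇×V)₁ = ∂V₃/∂y − ∂V₂/∂z = 3*x^2 + 8*x*y - 4*z
(∇×V)₂ = ∂V₁/∂z − ∂V₃/∂x = 4*x*y - 4*y^2 + 36*y + 9
(∇×V)₃ = ∂V₂/∂x − ∂V₁/∂y = -10*x*z - 6*y^2 - 36*z - 18
∇×V = (3*x^2 + 8*x*y - 4*z, 4*x*y - 4*y^2 + 36*y + 9, -10*x*z - 6*y^2 - 36*z - 18)
At (-2, 1, 2): (-12, 33, -56).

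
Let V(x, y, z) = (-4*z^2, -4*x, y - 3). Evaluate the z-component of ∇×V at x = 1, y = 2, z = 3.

-4

(∇×V)_3 = ∂V₂/∂x − ∂V₁/∂y
= -4 − (0)
= -4
At (1, 2, 3): -4.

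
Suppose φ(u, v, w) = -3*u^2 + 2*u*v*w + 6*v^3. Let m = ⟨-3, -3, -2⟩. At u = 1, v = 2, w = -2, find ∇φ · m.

-170

∂φ/∂u = -6*u + 2*v*w
∂φ/∂v = 2*u*w + 18*v^2
∂φ/∂w = 2*u*v
∇φ at (1, 2, -2) = (-14, 68, 4)
∇φ · m = (-14)(-3) + (68)(-3) + (4)(-2) = -170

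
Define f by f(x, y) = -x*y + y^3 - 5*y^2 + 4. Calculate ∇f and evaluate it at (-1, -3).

∂f/∂x = -y
∂f/∂y = -x + 3*y^2 - 10*y
∇f = (-y, -x + 3*y^2 - 10*y)
At (-1, -3): (3, 58).

(3, 58)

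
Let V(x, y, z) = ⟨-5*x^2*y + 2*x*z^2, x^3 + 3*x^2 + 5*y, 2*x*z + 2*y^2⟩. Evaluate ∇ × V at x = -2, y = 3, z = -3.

(12, 30, 20)

(∇×V)₁ = ∂V₃/∂y − ∂V₂/∂z = 4*y
(∇×V)₂ = ∂V₁/∂z − ∂V₃/∂x = 4*x*z - 2*z
(∇×V)₃ = ∂V₂/∂x − ∂V₁/∂y = 8*x^2 + 6*x
∇×V = (4*y, 4*x*z - 2*z, 8*x^2 + 6*x)
At (-2, 3, -3): (12, 30, 20).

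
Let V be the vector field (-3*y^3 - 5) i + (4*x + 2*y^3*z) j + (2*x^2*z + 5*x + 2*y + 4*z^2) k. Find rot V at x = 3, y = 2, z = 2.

(∇×V)₁ = ∂V₃/∂y − ∂V₂/∂z = -2*y^3 + 2
(∇×V)₂ = ∂V₁/∂z − ∂V₃/∂x = -4*x*z - 5
(∇×V)₃ = ∂V₂/∂x − ∂V₁/∂y = 9*y^2 + 4
∇×V = (-2*y^3 + 2, -4*x*z - 5, 9*y^2 + 4)
At (3, 2, 2): (-14, -29, 40).

(-14, -29, 40)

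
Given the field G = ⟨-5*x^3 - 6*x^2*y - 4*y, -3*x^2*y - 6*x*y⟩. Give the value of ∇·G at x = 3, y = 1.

∂G₁/∂x = -15*x^2 - 12*x*y
∂G₂/∂y = -3*x^2 - 6*x
∇·G = -18*x^2 - 12*x*y - 6*x
At (3, 1): -216.

-216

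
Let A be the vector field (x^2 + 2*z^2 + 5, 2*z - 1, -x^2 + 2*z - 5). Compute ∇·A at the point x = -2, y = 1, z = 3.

∂A₁/∂x = 2*x
∂A₂/∂y = 0
∂A₃/∂z = 2
∇·A = 2*x + 2
At (-2, 1, 3): -2.

-2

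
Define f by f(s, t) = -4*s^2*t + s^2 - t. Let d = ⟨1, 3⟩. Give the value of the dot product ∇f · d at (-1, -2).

∂f/∂s = -8*s*t + 2*s
∂f/∂t = -4*s^2 - 1
∇f at (-1, -2) = (-18, -5)
∇f · d = (-18)(1) + (-5)(3) = -33

-33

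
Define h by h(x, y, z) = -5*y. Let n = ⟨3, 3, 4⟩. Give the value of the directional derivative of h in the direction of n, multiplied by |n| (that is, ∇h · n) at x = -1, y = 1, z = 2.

∂h/∂x = 0
∂h/∂y = -5
∂h/∂z = 0
∇h at (-1, 1, 2) = (0, -5, 0)
∇h · n = (0)(3) + (-5)(3) + (0)(4) = -15

-15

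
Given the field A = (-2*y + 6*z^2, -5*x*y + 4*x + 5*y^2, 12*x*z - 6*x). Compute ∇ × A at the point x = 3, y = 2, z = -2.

(∇×A)₁ = ∂A₃/∂y − ∂A₂/∂z = 0
(∇×A)₂ = ∂A₁/∂z − ∂A₃/∂x = 6
(∇×A)₃ = ∂A₂/∂x − ∂A₁/∂y = -5*y + 6
∇×A = (0, 6, -5*y + 6)
At (3, 2, -2): (0, 6, -4).

(0, 6, -4)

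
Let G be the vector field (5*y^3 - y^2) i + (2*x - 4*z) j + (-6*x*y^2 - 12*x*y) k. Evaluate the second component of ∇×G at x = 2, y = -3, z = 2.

18

(∇×G)_2 = ∂G₁/∂z − ∂G₃/∂x
= 0 − (-6*y^2 - 12*y)
= 6*y^2 + 12*y
At (2, -3, 2): 18.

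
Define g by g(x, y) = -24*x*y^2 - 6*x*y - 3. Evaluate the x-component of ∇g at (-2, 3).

(∇g)_1 = ∂g/∂x = -24*y^2 - 6*y
At (-2, 3): -234.

-234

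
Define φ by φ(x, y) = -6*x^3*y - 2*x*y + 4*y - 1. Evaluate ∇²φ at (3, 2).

∂²φ/∂x² = -36*x*y
∂²φ/∂y² = 0
∇²φ = -36*x*y
At (3, 2): -216.

-216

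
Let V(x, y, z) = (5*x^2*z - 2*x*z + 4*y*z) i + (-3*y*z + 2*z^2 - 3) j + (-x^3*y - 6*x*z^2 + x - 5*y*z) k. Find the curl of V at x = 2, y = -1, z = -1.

(∇×V)₁ = ∂V₃/∂y − ∂V₂/∂z = -x^3 + 3*y - 9*z
(∇×V)₂ = ∂V₁/∂z − ∂V₃/∂x = 3*x^2*y + 5*x^2 - 2*x + 4*y + 6*z^2 - 1
(∇×V)₃ = ∂V₂/∂x − ∂V₁/∂y = -4*z
∇×V = (-x^3 + 3*y - 9*z, 3*x^2*y + 5*x^2 - 2*x + 4*y + 6*z^2 - 1, -4*z)
At (2, -1, -1): (-2, 5, 4).

(-2, 5, 4)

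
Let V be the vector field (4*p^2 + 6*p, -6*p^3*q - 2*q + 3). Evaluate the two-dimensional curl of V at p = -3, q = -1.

∂V₂/∂p = -18*p^2*q
∂V₁/∂q = 0
Scalar curl = -18*p^2*q
At (-3, -1): 162.

162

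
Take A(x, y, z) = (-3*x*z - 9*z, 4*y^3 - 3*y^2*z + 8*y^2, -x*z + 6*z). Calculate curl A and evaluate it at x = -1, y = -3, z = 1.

(27, -5, 0)

(∇×A)₁ = ∂A₃/∂y − ∂A₂/∂z = 3*y^2
(∇×A)₂ = ∂A₁/∂z − ∂A₃/∂x = -3*x + z - 9
(∇×A)₃ = ∂A₂/∂x − ∂A₁/∂y = 0
∇×A = (3*y^2, -3*x + z - 9, 0)
At (-1, -3, 1): (27, -5, 0).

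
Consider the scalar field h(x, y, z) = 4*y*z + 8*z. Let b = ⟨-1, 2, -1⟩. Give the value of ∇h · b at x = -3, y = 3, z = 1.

-12

∂h/∂x = 0
∂h/∂y = 4*z
∂h/∂z = 4*y + 8
∇h at (-3, 3, 1) = (0, 4, 20)
∇h · b = (0)(-1) + (4)(2) + (20)(-1) = -12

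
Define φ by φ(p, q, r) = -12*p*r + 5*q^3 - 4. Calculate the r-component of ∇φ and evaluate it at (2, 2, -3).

(∇φ)_3 = ∂φ/∂r = -12*p
At (2, 2, -3): -24.

-24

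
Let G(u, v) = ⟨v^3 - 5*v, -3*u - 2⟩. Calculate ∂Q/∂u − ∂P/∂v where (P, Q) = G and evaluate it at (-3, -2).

-10

∂G₂/∂u = -3
∂G₁/∂v = 3*v^2 - 5
Scalar curl = -3*v^2 + 2
At (-3, -2): -10.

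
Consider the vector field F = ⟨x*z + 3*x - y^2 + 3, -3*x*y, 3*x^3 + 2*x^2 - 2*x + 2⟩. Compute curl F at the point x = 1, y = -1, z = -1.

(∇×F)₁ = ∂F₃/∂y − ∂F₂/∂z = 0
(∇×F)₂ = ∂F₁/∂z − ∂F₃/∂x = -9*x^2 - 3*x + 2
(∇×F)₃ = ∂F₂/∂x − ∂F₁/∂y = -y
∇×F = (0, -9*x^2 - 3*x + 2, -y)
At (1, -1, -1): (0, -10, 1).

(0, -10, 1)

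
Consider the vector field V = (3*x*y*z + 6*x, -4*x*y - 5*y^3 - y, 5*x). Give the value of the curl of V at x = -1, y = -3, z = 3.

(0, 4, 21)

(∇×V)₁ = ∂V₃/∂y − ∂V₂/∂z = 0
(∇×V)₂ = ∂V₁/∂z − ∂V₃/∂x = 3*x*y - 5
(∇×V)₃ = ∂V₂/∂x − ∂V₁/∂y = -3*x*z - 4*y
∇×V = (0, 3*x*y - 5, -3*x*z - 4*y)
At (-1, -3, 3): (0, 4, 21).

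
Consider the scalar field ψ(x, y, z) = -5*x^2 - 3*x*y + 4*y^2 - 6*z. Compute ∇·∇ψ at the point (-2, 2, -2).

-2

∂²ψ/∂x² = -10
∂²ψ/∂y² = 8
∂²ψ/∂z² = 0
∇²ψ = -2
At (-2, 2, -2): -2.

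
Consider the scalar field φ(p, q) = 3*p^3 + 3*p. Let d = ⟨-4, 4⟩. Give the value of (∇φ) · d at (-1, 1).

∂φ/∂p = 9*p^2 + 3
∂φ/∂q = 0
∇φ at (-1, 1) = (12, 0)
∇φ · d = (12)(-4) + (0)(4) = -48

-48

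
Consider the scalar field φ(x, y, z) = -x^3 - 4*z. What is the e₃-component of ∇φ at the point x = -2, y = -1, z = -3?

(∇φ)_3 = ∂φ/∂z = -4
At (-2, -1, -3): -4.

-4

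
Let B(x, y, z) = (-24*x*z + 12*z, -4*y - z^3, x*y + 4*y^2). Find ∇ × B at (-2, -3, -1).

(∇×B)₁ = ∂B₃/∂y − ∂B₂/∂z = x + 8*y + 3*z^2
(∇×B)₂ = ∂B₁/∂z − ∂B₃/∂x = -24*x - y + 12
(∇×B)₃ = ∂B₂/∂x − ∂B₁/∂y = 0
∇×B = (x + 8*y + 3*z^2, -24*x - y + 12, 0)
At (-2, -3, -1): (-23, 63, 0).

(-23, 63, 0)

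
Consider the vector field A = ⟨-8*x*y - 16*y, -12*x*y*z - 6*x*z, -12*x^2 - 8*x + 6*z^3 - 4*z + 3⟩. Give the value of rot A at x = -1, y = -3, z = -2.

(∇×A)₁ = ∂A₃/∂y − ∂A₂/∂z = 12*x*y + 6*x
(∇×A)₂ = ∂A₁/∂z − ∂A₃/∂x = 24*x + 8
(∇×A)₃ = ∂A₂/∂x − ∂A₁/∂y = 8*x - 12*y*z - 6*z + 16
∇×A = (12*x*y + 6*x, 24*x + 8, 8*x - 12*y*z - 6*z + 16)
At (-1, -3, -2): (30, -16, -52).

(30, -16, -52)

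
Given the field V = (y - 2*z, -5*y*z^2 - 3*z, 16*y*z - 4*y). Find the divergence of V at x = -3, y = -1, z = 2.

-36

∂V₁/∂x = 0
∂V₂/∂y = -5*z^2
∂V₃/∂z = 16*y
∇·V = 16*y - 5*z^2
At (-3, -1, 2): -36.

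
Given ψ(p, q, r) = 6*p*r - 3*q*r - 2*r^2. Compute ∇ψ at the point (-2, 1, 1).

∂ψ/∂p = 6*r
∂ψ/∂q = -3*r
∂ψ/∂r = 6*p - 3*q - 4*r
∇ψ = (6*r, -3*r, 6*p - 3*q - 4*r)
At (-2, 1, 1): (6, -3, -19).

(6, -3, -19)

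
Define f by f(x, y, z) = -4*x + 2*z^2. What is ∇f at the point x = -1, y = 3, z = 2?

∂f/∂x = -4
∂f/∂y = 0
∂f/∂z = 4*z
∇f = (-4, 0, 4*z)
At (-1, 3, 2): (-4, 0, 8).

(-4, 0, 8)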